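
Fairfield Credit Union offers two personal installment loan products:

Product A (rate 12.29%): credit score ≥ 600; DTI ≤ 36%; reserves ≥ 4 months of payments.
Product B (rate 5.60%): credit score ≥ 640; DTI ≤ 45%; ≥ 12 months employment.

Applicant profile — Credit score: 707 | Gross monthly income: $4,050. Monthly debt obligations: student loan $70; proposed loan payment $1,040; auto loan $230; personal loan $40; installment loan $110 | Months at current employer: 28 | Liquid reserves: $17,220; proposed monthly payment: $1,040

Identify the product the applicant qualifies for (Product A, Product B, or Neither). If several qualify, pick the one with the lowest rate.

Total debts = (70 + 1,040 + 230 + 40 + 110) = 1,490; DTI = 1,490/4,050 = 36.8%.
Reserves = 17,220/1,040 = 16.6 months.
Product A: score 707 ≥ 600; DTI 36.8% > 36%; reserves 16.6 ≥ 4 mo → does not qualify.
Product B: score 707 ≥ 640; DTI 36.8% ≤ 45%; employment 28 ≥ 12 mo → qualifies.

Product B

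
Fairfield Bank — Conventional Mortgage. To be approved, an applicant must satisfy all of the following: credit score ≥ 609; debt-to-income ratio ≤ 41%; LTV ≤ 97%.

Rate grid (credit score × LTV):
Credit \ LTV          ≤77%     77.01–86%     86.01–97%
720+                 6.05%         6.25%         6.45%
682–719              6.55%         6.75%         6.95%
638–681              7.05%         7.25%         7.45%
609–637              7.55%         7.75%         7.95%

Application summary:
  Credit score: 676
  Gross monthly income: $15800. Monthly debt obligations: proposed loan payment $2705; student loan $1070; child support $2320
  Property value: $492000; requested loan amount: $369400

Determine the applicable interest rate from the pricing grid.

7.05%

Credit score 676 ≥ 609; Total monthly debts = (2,705 + 1,070 + 2,320) = 6,095. Debt-to-income = 6,095/15,800 = 38.6% — meets 41% limit
LTV: 369,400 ÷ 492,000 = 75.1%, within 97% cap
Credit 676 → row 638–681; LTV 75.1% → column ≤77%. Grid cell → 7.05%.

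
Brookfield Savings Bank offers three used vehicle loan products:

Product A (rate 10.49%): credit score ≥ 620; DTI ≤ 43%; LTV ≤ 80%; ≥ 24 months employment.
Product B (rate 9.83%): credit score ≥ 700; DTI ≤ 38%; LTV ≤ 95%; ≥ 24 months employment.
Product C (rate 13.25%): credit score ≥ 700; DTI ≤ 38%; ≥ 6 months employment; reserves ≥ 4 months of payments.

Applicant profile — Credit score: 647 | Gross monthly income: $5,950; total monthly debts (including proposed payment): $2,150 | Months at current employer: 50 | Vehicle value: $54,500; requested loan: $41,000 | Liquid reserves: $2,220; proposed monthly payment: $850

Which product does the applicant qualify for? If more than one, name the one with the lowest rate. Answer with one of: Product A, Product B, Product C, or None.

DTI = 2,150/5,950 = 36.1%.
LTV = 41,000/54,500 = 75.2%.
Reserves = 2,220/850 = 2.6 months.
Product A: score 647 ≥ 620; DTI 36.1% ≤ 43%; LTV 75.2% ≤ 80%; employment 50 ≥ 24 mo → qualifies.
Product B: score 647 < 700; DTI 36.1% ≤ 38%; LTV 75.2% ≤ 95%; employment 50 ≥ 24 mo → does not qualify.
Product C: score 647 < 700; DTI 36.1% ≤ 38%; employment 50 ≥ 6 mo; reserves 2.6 < 4 mo → does not qualify.

Product A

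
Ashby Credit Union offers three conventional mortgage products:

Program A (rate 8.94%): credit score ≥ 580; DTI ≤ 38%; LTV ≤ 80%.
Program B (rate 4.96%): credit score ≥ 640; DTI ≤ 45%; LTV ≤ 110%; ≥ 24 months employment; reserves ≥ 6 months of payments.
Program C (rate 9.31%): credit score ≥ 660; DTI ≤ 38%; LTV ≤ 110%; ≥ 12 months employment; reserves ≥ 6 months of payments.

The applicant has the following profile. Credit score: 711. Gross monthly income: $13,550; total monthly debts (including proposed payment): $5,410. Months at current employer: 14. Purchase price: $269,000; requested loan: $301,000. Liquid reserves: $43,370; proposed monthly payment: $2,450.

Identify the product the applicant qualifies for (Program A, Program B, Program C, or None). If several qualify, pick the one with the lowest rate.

None

DTI = 5,410/13,550 = 39.9%.
LTV = 301,000/269,000 = 111.9%.
Reserves = 43,370/2,450 = 17.7 months.
Program A: score 711 ≥ 580; DTI 39.9% > 38%; LTV 111.9% > 80% → does not qualify.
Program B: score 711 ≥ 640; DTI 39.9% ≤ 45%; LTV 111.9% > 110%; employment 14 < 24 mo; reserves 17.7 ≥ 6 mo → does not qualify.
Program C: score 711 ≥ 660; DTI 39.9% > 38%; LTV 111.9% > 110%; employment 14 ≥ 12 mo; reserves 17.7 ≥ 6 mo → does not qualify.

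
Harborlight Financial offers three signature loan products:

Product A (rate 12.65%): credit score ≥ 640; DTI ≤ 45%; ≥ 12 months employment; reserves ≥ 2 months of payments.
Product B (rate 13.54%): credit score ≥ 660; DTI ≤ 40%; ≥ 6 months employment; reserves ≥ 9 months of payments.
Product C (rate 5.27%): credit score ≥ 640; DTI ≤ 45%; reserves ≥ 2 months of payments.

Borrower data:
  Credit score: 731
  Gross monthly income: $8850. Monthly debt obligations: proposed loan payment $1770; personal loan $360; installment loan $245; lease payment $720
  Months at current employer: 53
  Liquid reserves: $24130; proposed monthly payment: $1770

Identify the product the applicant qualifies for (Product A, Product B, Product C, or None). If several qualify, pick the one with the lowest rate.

Total debts = (1,770 + 360 + 245 + 720) = 3,095; DTI = 3,095/8,850 = 35%.
Reserves = 24,130/1,770 = 13.6 months.
Product A: score 731 ≥ 640; DTI 35% ≤ 45%; employment 53 ≥ 12 mo; reserves 13.6 ≥ 2 mo → qualifies.
Product B: score 731 ≥ 660; DTI 35% ≤ 40%; employment 53 ≥ 6 mo; reserves 13.6 ≥ 9 mo → qualifies.
Product C: score 731 ≥ 640; DTI 35% ≤ 45%; reserves 13.6 ≥ 2 mo → qualifies.
Qualifying: Product A, Product B, Product C. Lowest rate is 5.27% → Product C.

Product C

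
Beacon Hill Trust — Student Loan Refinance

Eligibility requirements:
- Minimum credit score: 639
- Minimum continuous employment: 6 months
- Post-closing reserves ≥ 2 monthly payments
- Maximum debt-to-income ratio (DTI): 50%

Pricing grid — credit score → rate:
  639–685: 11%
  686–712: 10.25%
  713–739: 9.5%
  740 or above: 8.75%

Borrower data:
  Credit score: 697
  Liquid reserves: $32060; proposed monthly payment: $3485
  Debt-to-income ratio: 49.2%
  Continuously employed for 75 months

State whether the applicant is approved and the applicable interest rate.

Approved at 10.25%

Credit score 697 ≥ 639 (meets minimum)
Liquid reserves cover 32,060/3,485 = 9.2 months — ≥ 2 required
DTI 49.2% is within the 50% limit
Employment 75 ≥ 6 months
All requirements met. Score 697 falls in the 686–712 tier → 10.25%.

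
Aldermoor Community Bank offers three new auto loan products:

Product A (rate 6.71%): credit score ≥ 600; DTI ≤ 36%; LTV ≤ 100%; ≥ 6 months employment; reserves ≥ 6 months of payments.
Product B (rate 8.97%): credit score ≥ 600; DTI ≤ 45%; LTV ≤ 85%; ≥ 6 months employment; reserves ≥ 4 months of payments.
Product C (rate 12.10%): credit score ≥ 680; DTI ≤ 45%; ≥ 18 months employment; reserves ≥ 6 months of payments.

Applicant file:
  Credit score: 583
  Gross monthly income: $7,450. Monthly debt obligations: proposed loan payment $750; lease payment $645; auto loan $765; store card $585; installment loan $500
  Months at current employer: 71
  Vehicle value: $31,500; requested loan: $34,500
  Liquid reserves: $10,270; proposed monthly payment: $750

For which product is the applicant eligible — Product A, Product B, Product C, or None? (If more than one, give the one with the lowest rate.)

None

Total debts = (750 + 645 + 765 + 585 + 500) = 3,245; DTI = 3,245/7,450 = 43.6%.
LTV = 34,500/31,500 = 109.5%.
Reserves = 10,270/750 = 13.7 months.
Product A: score 583 < 600; DTI 43.6% > 36%; LTV 109.5% > 100%; employment 71 ≥ 6 mo; reserves 13.7 ≥ 6 mo → does not qualify.
Product B: score 583 < 600; DTI 43.6% ≤ 45%; LTV 109.5% > 85%; employment 71 ≥ 6 mo; reserves 13.7 ≥ 4 mo → does not qualify.
Product C: score 583 < 680; DTI 43.6% ≤ 45%; employment 71 ≥ 18 mo; reserves 13.7 ≥ 6 mo → does not qualify.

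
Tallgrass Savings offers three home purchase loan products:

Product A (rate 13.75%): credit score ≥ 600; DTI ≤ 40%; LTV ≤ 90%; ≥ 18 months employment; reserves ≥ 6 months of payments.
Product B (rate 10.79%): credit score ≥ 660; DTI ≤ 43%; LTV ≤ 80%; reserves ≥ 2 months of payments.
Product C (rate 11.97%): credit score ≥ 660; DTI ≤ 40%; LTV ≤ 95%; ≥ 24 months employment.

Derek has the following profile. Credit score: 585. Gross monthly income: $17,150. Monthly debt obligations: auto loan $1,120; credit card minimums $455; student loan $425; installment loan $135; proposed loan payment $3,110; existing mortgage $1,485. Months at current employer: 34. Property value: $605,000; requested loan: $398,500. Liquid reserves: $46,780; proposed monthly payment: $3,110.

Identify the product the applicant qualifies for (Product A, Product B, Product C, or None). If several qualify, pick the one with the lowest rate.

Total debts = (1,120 + 455 + 425 + 135 + 3,110 + 1,485) = 6,730; DTI = 6,730/17,150 = 39.2%.
LTV = 398,500/605,000 = 65.9%.
Reserves = 46,780/3,110 = 15.0 months.
Product A: score 585 < 600; DTI 39.2% ≤ 40%; LTV 65.9% ≤ 90%; employment 34 ≥ 18 mo; reserves 15.0 ≥ 6 mo → does not qualify.
Product B: score 585 < 660; DTI 39.2% ≤ 43%; LTV 65.9% ≤ 80%; reserves 15.0 ≥ 2 mo → does not qualify.
Product C: score 585 < 660; DTI 39.2% ≤ 40%; LTV 65.9% ≤ 95%; employment 34 ≥ 24 mo → does not qualify.

None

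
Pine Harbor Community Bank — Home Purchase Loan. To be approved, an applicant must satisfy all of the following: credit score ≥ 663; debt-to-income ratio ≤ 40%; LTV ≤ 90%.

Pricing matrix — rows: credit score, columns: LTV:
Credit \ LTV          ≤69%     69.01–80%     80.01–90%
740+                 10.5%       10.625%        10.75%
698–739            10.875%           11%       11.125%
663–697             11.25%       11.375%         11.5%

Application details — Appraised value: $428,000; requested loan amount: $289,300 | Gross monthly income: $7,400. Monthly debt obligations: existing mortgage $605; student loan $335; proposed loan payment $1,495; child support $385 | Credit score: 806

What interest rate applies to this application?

10.5%

Credit score 806 ≥ 663; Total monthly debts = (605 + 335 + 1,495 + 385) = 2,820. Debt-to-income = 2,820/7,400 = 38.1% — meets 40% limit
LTV: 289,300 ÷ 428,000 = 67.6%, within 90% cap
Row: 806 falls in 740+. Column: 67.6% falls in ≤69%. Rate = 10.5%.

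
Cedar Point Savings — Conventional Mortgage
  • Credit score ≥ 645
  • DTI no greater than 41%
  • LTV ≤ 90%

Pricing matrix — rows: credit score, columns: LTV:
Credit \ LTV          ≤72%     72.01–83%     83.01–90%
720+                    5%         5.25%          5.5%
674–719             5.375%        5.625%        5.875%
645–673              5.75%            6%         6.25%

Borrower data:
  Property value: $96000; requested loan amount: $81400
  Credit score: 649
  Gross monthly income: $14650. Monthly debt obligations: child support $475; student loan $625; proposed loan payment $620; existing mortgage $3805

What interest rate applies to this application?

Credit score 649 ≥ 645; Total monthly debts = (475 + 625 + 620 + 3,805) = 5,525. DTI = 5,525/14,650 = 37.7% ≤ 41%
LTV = 81,400/96,000 = 84.8% ≤ 90%
Credit 649 → row 645–673; LTV 84.8% → column 83.01–90%. Grid cell → 6.25%.

6.25%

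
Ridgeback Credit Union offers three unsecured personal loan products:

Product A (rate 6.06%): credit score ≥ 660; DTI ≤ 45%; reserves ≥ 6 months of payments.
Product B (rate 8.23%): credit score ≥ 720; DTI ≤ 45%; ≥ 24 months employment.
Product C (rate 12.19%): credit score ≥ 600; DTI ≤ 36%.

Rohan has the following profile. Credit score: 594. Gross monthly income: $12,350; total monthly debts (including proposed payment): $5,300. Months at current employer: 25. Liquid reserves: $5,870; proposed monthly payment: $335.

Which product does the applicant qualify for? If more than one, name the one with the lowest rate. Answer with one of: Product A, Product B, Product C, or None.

None

DTI = 5,300/12,350 = 42.9%.
Reserves = 5,870/335 = 17.5 months.
Product A: score 594 < 660; DTI 42.9% ≤ 45%; reserves 17.5 ≥ 6 mo → does not qualify.
Product B: score 594 < 720; DTI 42.9% ≤ 45%; employment 25 ≥ 24 mo → does not qualify.
Product C: score 594 < 600; DTI 42.9% > 36% → does not qualify.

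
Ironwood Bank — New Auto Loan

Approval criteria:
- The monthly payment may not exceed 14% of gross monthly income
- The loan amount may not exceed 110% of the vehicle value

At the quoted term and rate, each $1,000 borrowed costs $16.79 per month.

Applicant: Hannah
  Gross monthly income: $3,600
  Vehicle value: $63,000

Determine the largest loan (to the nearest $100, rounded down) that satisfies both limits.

Payment cap: 14% × $3,600 = $504/month.
At $16.79 per $1,000, that supports 504/16.79 × 1,000 ≈ $30,017 → $30,000.
LTV cap: 110% × $63,000 = $69,300 → $69,300.
Binding constraint: payment-to-income.

$30,000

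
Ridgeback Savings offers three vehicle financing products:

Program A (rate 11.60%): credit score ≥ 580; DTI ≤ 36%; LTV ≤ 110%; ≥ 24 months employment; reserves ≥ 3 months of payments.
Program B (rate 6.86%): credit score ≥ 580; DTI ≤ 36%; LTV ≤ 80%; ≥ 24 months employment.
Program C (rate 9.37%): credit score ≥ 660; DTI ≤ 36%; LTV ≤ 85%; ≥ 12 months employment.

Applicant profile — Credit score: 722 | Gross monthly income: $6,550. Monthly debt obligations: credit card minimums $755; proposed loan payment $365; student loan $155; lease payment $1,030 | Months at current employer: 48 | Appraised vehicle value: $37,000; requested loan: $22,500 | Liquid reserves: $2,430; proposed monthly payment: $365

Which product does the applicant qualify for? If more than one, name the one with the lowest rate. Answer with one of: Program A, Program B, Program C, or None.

Program B

Total debts = (755 + 365 + 155 + 1,030) = 2,305; DTI = 2,305/6,550 = 35.2%.
LTV = 22,500/37,000 = 60.8%.
Reserves = 2,430/365 = 6.7 months.
Program A: score 722 ≥ 580; DTI 35.2% ≤ 36%; LTV 60.8% ≤ 110%; employment 48 ≥ 24 mo; reserves 6.7 ≥ 3 mo → qualifies.
Program B: score 722 ≥ 580; DTI 35.2% ≤ 36%; LTV 60.8% ≤ 80%; employment 48 ≥ 24 mo → qualifies.
Program C: score 722 ≥ 660; DTI 35.2% ≤ 36%; LTV 60.8% ≤ 85%; employment 48 ≥ 12 mo → qualifies.
Qualifying: Program A, Program B, Program C. Lowest rate is 6.86% → Program B.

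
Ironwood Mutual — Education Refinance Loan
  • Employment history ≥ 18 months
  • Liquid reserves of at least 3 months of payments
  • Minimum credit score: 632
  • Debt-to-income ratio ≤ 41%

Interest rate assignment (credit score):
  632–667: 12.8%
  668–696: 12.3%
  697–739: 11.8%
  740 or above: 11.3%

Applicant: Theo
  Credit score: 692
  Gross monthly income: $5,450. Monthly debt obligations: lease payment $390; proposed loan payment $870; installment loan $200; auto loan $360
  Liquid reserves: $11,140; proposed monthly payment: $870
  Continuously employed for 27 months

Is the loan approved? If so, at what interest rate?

Credit score 692 ≥ 632 (meets minimum)
Total monthly debts = (390 + 870 + 200 + 360) = 1,820. Debt-to-income = 1,820/5,450 = 33.4% — meets 41% limit
Reserves = 11,140/870 = 12.8 months ≥ 3
Employment 27 ≥ 18 months
All requirements met. Score 692 falls in the 668–696 tier → 12.3%.

Approved at 12.3%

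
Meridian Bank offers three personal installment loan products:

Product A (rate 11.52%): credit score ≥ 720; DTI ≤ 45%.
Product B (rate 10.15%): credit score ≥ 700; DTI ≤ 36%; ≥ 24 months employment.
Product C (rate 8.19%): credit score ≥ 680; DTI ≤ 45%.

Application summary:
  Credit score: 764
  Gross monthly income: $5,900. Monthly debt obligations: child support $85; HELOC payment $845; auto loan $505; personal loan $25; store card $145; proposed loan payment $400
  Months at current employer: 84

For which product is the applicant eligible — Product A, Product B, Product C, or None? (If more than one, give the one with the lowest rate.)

Total debts = (85 + 845 + 505 + 25 + 145 + 400) = 2,005; DTI = 2,005/5,900 = 34%.
Product A: score 764 ≥ 720; DTI 34% ≤ 45% → qualifies.
Product B: score 764 ≥ 700; DTI 34% ≤ 36%; employment 84 ≥ 24 mo → qualifies.
Product C: score 764 ≥ 680; DTI 34% ≤ 45% → qualifies.
Qualifying: Product A, Product B, Product C. Lowest rate is 8.19% → Product C.

Product C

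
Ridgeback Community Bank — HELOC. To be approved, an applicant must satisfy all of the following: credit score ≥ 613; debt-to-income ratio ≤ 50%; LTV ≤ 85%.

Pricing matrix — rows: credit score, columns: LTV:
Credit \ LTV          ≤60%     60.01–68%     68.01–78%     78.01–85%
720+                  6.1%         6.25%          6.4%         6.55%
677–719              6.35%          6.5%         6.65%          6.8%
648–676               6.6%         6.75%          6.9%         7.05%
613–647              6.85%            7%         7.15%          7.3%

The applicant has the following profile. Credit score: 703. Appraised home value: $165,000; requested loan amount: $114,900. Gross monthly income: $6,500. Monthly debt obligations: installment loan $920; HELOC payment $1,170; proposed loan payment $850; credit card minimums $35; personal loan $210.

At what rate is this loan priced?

Credit score 703 ≥ 613; Total monthly debts = (920 + 1,170 + 850 + 35 + 210) = 3,185. DTI = 3,185/6,500 = 49% ≤ 50%
LTV: 114,900 ÷ 165,000 = 69.6%, within 85% cap
Row: 703 falls in 677–719. Column: 69.6% falls in 68.01–78%. Rate = 6.65%.

6.65%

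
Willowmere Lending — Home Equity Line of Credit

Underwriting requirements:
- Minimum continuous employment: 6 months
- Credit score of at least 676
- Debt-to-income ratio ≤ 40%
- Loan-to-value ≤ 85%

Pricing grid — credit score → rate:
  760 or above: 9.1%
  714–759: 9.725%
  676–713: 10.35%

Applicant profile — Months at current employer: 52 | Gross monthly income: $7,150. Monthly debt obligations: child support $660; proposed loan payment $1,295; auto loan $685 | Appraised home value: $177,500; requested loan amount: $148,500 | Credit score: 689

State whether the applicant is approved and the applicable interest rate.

Credit score 689 ≥ 676 (meets minimum)
Employment 52 ≥ 6 months
LTV = 148,500/177,500 = 83.7% ≤ 85%
Total monthly debts = (660 + 1,295 + 685) = 2,640. Debt-to-income = 2,640/7,150 = 36.9% — meets 40% limit
All requirements met. Score 689 falls in the 676–713 tier → 10.35%.

Approved at 10.35%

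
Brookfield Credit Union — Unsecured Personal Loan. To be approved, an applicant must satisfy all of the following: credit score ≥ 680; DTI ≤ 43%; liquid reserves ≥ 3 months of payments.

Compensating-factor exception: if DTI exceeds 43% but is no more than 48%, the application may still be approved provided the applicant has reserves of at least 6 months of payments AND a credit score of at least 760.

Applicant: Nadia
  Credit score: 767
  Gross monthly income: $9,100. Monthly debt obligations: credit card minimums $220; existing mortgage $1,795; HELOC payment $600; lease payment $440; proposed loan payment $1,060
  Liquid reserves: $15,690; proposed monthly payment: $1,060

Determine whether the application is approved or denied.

Credit score 767 ≥ 680 (meets base)
Total debts = (220 + 1,795 + 600 + 440 + 1,060) = 4,115. DTI = 4,115/9,100 = 45.2% > 43% — standard DTI limit exceeded.
Liquid reserves cover 15,690/1,060 = 14.8 months — ≥ 3 required
DTI 45.2% is within the 43%–48% exception band; checking compensating factors.
Reserves 14.8 ≥ 6 months; credit score 767 ≥ 760.
Both compensating conditions met → exception applies.

Approved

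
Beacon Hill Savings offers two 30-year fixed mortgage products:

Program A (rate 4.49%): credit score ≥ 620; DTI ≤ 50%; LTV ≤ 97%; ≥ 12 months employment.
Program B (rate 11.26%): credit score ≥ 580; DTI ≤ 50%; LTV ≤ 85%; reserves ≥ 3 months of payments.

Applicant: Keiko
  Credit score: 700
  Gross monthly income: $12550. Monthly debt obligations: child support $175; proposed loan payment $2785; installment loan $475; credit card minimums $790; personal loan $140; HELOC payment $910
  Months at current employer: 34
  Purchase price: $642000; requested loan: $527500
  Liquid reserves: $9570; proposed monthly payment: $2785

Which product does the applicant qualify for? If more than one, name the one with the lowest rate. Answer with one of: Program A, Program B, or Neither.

Total debts = (175 + 2,785 + 475 + 790 + 140 + 910) = 5,275; DTI = 5,275/12,550 = 42%.
LTV = 527,500/642,000 = 82.2%.
Reserves = 9,570/2,785 = 3.4 months.
Program A: score 700 ≥ 620; DTI 42% ≤ 50%; LTV 82.2% ≤ 97%; employment 34 ≥ 12 mo → qualifies.
Program B: score 700 ≥ 580; DTI 42% ≤ 50%; LTV 82.2% ≤ 85%; reserves 3.4 ≥ 3 mo → qualifies.
Qualifying: Program A, Program B. Lowest rate is 4.49% → Program A.

Program A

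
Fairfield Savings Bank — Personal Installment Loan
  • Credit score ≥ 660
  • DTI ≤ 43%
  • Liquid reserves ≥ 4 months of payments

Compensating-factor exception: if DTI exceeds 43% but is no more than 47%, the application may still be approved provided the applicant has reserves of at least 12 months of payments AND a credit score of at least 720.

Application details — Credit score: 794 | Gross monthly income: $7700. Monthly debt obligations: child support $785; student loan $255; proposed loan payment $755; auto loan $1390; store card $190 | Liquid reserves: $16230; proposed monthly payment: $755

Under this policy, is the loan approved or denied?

Credit score 794 ≥ 660 (meets base)
Total debts = (785 + 255 + 755 + 1,390 + 190) = 3,375. DTI: 3,375 ÷ 7,700 = 43.8%, over the 43% base limit.
Reserves = 16,230/755 = 21.5 months ≥ 4
43.8% falls in the override range (43%–47%), so the compensating-factor test applies.
Override check — reserves: 21.5 mo (ok); score: 794 (ok).
Both override conditions satisfied; DTI exception granted.

Approved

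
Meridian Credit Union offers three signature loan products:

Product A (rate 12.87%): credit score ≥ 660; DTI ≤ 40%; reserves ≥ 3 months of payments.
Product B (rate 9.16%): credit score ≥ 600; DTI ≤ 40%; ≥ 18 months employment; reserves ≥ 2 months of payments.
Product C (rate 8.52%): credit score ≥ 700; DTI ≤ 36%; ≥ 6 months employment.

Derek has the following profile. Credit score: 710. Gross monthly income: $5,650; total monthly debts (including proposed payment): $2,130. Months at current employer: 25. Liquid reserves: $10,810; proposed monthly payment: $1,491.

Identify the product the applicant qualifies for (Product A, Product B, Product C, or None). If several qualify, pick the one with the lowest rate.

Product B

DTI = 2,130/5,650 = 37.7%.
Reserves = 10,810/1,491 = 7.3 months.
Product A: score 710 ≥ 660; DTI 37.7% ≤ 40%; reserves 7.3 ≥ 3 mo → qualifies.
Product B: score 710 ≥ 600; DTI 37.7% ≤ 40%; employment 25 ≥ 18 mo; reserves 7.3 ≥ 2 mo → qualifies.
Product C: score 710 ≥ 700; DTI 37.7% > 36%; employment 25 ≥ 6 mo → does not qualify.
Qualifying: Product A, Product B. Lowest rate is 9.16% → Product B.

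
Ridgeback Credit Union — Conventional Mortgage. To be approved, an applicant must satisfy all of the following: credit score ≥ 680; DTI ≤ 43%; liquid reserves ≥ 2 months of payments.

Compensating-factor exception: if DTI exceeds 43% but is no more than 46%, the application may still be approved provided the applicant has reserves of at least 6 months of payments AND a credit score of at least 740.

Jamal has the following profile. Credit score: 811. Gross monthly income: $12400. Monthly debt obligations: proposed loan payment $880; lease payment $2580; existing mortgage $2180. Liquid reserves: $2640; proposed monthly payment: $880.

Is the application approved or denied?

Denied

Credit score 811 ≥ 680 (meets base)
Total debts = (880 + 2,580 + 2,180) = 5,640. DTI: 5,640 ÷ 12,400 = 45.5%, over the 43% base limit.
Liquid reserves cover 2,640/880 = 3.0 months — ≥ 2 required
45.5% falls in the override range (43%–46%), so the compensating-factor test applies.
Reserves 3.0 < 6 months; credit score 811 ≥ 740.
Compensating-factor requirement not fully met.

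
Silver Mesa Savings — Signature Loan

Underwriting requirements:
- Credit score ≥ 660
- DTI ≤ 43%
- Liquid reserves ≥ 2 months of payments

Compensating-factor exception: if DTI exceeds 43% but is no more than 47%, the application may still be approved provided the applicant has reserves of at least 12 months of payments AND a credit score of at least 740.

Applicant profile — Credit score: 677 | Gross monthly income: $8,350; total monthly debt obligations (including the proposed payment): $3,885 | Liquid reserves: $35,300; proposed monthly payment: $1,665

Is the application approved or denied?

Denied

Credit score 677 ≥ 660 (meets base)
DTI: 3,885 ÷ 8,350 = 46.5%, over the 43% base limit.
Reserves = 35,300/1,665 = 21.2 months ≥ 2
DTI 46.5% is within the 43%–47% exception band; checking compensating factors.
Reserves 21.2 ≥ 12 months; credit score 677 < 740.
Override conditions not both satisfied; exception does not apply.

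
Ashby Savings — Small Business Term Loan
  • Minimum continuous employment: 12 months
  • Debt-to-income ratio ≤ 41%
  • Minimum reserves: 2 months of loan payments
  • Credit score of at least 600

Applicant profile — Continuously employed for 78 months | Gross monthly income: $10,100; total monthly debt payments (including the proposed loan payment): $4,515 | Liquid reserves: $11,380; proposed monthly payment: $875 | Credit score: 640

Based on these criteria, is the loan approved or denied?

Denied

Employment 78 ≥ 12 months
DTI: 4,515 ÷ 10,100 = 44.7%, exceeds the 41% cap
Reserves: 11,380 ÷ 875 = 13.0 months (meets 2-month minimum)
Credit score 640 ≥ 600 (meets)
Fails on DTI.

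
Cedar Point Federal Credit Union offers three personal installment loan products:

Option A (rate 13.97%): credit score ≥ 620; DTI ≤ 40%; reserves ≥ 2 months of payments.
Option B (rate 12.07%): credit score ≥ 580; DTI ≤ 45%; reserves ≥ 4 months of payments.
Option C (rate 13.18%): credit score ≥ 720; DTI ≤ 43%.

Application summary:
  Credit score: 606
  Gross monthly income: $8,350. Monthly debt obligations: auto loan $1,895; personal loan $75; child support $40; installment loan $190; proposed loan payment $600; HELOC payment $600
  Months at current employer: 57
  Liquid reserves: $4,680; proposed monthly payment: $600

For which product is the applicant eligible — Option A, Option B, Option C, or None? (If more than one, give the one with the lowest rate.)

Total debts = (1,895 + 75 + 40 + 190 + 600 + 600) = 3,400; DTI = 3,400/8,350 = 40.7%.
Reserves = 4,680/600 = 7.8 months.
Option A: score 606 < 620; DTI 40.7% > 40%; reserves 7.8 ≥ 2 mo → does not qualify.
Option B: score 606 ≥ 580; DTI 40.7% ≤ 45%; reserves 7.8 ≥ 4 mo → qualifies.
Option C: score 606 < 720; DTI 40.7% ≤ 43% → does not qualify.

Option B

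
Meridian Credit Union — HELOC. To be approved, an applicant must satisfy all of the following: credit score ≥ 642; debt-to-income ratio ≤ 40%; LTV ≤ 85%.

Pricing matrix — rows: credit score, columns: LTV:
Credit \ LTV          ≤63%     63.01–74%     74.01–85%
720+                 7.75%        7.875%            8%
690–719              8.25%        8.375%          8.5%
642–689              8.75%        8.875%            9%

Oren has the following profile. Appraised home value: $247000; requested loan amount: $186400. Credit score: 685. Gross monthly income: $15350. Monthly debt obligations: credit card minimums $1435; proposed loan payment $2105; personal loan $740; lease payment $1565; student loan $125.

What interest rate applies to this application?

9%

Credit score 685 ≥ 642; Total monthly debts = (1,435 + 2,105 + 740 + 1,565 + 125) = 5,970. DTI: 5,970 ÷ 15,350 = 38.9%, within the 40% cap
LTV: 186,400 ÷ 247,000 = 75.5%, within 85% cap
Credit 685 → row 642–689; LTV 75.5% → column 74.01–85%. Grid cell → 9%.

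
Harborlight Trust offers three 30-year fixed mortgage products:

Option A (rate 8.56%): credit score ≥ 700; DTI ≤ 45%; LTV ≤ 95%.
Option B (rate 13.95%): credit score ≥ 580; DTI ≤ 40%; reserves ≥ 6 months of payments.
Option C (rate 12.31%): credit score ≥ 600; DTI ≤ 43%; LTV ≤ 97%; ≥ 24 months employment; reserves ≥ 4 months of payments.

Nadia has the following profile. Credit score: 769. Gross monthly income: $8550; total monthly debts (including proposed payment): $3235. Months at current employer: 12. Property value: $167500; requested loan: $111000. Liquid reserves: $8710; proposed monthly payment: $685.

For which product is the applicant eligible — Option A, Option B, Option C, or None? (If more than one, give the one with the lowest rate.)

Option A

DTI = 3,235/8,550 = 37.8%.
LTV = 111,000/167,500 = 66.3%.
Reserves = 8,710/685 = 12.7 months.
Option A: score 769 ≥ 700; DTI 37.8% ≤ 45%; LTV 66.3% ≤ 95% → qualifies.
Option B: score 769 ≥ 580; DTI 37.8% ≤ 40%; reserves 12.7 ≥ 6 mo → qualifies.
Option C: score 769 ≥ 600; DTI 37.8% ≤ 43%; LTV 66.3% ≤ 97%; employment 12 < 24 mo; reserves 12.7 ≥ 4 mo → does not qualify.
Qualifying: Option A, Option B. Lowest rate is 8.56% → Option A.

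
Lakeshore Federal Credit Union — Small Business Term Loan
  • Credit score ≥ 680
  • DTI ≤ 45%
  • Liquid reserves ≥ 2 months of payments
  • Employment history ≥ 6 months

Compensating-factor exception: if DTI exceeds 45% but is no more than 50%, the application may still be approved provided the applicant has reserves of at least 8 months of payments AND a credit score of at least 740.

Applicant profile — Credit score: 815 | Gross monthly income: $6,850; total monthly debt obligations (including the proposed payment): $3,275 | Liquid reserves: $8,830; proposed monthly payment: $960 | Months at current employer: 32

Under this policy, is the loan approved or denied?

Approved

Credit score 815 ≥ 680 (meets base)
DTI: 3,275 ÷ 6,850 = 47.8%, over the 45% base limit.
Reserves = 8,830/960 = 9.2 months ≥ 2
Employment 32 ≥ 6 months
47.8% falls in the override range (45%–50%), so the compensating-factor test applies.
Reserves 9.2 ≥ 8 months; credit score 815 ≥ 740.
Both compensating conditions met → exception applies.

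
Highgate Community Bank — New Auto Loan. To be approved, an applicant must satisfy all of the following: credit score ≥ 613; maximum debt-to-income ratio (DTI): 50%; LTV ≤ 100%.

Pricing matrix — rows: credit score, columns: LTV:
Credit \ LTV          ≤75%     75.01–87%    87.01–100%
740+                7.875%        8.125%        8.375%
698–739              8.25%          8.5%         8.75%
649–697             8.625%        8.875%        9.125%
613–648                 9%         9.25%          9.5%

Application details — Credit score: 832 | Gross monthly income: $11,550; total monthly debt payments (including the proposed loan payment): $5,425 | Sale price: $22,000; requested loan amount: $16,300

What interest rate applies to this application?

7.875%

Credit score 832 ≥ 613; DTI = 5,425/11,550 = 47% ≤ 50%
LTV = 16,300/22,000 = 74.1% ≤ 100%
Row: 832 falls in 740+. Column: 74.1% falls in ≤75%. Rate = 7.875%.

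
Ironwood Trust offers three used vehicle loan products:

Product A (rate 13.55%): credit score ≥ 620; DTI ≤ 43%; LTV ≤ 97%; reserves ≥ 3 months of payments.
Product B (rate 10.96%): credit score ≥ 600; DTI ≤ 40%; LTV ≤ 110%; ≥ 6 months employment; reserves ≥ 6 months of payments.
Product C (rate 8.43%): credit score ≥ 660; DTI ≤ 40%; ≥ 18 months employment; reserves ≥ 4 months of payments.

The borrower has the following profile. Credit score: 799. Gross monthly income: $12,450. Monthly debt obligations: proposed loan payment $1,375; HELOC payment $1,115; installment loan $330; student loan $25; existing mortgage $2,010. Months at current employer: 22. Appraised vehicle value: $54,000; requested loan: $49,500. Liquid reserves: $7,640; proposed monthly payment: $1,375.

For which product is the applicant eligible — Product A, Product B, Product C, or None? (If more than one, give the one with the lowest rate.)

Product C

Total debts = (1,375 + 1,115 + 330 + 25 + 2,010) = 4,855; DTI = 4,855/12,450 = 39%.
LTV = 49,500/54,000 = 91.7%.
Reserves = 7,640/1,375 = 5.6 months.
Product A: score 799 ≥ 620; DTI 39% ≤ 43%; LTV 91.7% ≤ 97%; reserves 5.6 ≥ 3 mo → qualifies.
Product B: score 799 ≥ 600; DTI 39% ≤ 40%; LTV 91.7% ≤ 110%; employment 22 ≥ 6 mo; reserves 5.6 < 6 mo → does not qualify.
Product C: score 799 ≥ 660; DTI 39% ≤ 40%; employment 22 ≥ 18 mo; reserves 5.6 ≥ 4 mo → qualifies.
Qualifying: Product A, Product C. Lowest rate is 8.43% → Product C.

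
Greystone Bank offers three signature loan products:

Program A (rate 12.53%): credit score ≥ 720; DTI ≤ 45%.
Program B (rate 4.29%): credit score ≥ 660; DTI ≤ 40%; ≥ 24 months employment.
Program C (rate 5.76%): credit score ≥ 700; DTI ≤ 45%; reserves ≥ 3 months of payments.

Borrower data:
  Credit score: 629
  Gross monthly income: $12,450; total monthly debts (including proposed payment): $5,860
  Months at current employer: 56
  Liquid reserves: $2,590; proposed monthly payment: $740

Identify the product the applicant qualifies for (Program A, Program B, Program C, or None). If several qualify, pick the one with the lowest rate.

DTI = 5,860/12,450 = 47.1%.
Reserves = 2,590/740 = 3.5 months.
Program A: score 629 < 720; DTI 47.1% > 45% → does not qualify.
Program B: score 629 < 660; DTI 47.1% > 40%; employment 56 ≥ 24 mo → does not qualify.
Program C: score 629 < 700; DTI 47.1% > 45%; reserves 3.5 ≥ 3 mo → does not qualify.

None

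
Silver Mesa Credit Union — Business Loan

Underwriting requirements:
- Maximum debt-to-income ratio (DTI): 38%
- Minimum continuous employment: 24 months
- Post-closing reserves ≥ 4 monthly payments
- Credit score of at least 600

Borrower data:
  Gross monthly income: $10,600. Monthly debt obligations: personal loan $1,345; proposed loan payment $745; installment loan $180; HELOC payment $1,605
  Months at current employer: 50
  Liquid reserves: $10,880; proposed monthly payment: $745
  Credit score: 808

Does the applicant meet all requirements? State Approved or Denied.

Total monthly debts = (1,345 + 745 + 180 + 1,605) = 3,875. DTI: 3,875 ÷ 10,600 = 36.6%, within the 38% cap
Employment 50 ≥ 24 months
Reserves = 10,880/745 = 14.6 months ≥ 4
Credit score 808 ≥ 600 (meets)
All criteria satisfied.

Approved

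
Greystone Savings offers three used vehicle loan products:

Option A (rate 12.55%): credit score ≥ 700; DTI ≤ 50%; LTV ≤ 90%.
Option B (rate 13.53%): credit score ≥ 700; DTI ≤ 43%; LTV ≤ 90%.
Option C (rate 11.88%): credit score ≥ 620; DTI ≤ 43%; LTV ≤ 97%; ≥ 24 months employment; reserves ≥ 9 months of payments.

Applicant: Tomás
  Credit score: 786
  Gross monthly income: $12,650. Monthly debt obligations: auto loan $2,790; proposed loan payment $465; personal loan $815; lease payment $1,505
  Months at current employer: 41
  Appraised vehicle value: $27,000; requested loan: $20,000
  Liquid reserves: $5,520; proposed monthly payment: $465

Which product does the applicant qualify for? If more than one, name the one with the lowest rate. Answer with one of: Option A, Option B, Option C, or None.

Total debts = (2,790 + 465 + 815 + 1,505) = 5,575; DTI = 5,575/12,650 = 44.1%.
LTV = 20,000/27,000 = 74.1%.
Reserves = 5,520/465 = 11.9 months.
Option A: score 786 ≥ 700; DTI 44.1% ≤ 50%; LTV 74.1% ≤ 90% → qualifies.
Option B: score 786 ≥ 700; DTI 44.1% > 43%; LTV 74.1% ≤ 90% → does not qualify.
Option C: score 786 ≥ 620; DTI 44.1% > 43%; LTV 74.1% ≤ 97%; employment 41 ≥ 24 mo; reserves 11.9 ≥ 9 mo → does not qualify.

Option A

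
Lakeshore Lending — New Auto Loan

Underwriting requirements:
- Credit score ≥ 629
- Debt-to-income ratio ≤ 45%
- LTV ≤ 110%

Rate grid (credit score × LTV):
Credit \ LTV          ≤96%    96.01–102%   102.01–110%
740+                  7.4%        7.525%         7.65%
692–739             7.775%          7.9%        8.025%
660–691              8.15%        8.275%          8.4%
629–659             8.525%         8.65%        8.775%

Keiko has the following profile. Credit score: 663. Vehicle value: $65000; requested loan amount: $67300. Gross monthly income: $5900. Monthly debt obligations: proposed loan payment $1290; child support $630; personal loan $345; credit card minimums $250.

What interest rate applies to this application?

8.4%

Credit score 663 ≥ 629; Total monthly debts = (1,290 + 630 + 345 + 250) = 2,515. DTI: 2,515 ÷ 5,900 = 42.6%, within the 45% cap
LTV = 67,300/65,000 = 103.5% ≤ 110%
Row: 663 falls in 660–691. Column: 103.5% falls in 102.01–110%. Rate = 8.4%.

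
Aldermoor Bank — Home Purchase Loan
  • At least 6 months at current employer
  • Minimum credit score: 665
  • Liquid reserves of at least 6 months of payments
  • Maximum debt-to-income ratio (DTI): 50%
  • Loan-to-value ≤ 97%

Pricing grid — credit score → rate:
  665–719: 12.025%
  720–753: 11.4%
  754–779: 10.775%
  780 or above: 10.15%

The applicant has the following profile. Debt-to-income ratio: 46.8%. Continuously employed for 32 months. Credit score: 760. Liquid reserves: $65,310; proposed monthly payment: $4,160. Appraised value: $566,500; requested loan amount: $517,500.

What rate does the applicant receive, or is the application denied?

Credit score 760 ≥ 665 (meets minimum)
Loan-to-value = 517,500/566,500 = 91.4% — pass (97% max)
DTI 46.8% is within the 50% limit
Employment 32 ≥ 6 months
Reserves: 65,310 ÷ 4,160 = 15.7 months (meets 6-month minimum)
All requirements met. Score 760 falls in the 754–779 tier → 10.775%.

Approved at 10.775%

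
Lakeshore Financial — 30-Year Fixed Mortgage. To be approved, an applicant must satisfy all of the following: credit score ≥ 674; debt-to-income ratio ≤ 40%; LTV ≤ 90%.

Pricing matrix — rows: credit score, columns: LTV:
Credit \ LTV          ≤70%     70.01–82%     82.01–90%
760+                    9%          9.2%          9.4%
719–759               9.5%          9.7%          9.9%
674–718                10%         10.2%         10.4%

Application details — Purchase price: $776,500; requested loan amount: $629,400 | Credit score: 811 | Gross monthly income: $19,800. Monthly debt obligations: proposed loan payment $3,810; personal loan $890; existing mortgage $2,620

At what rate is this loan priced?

9.2%

Credit score 811 ≥ 674; Total monthly debts = (3,810 + 890 + 2,620) = 7,320. DTI: 7,320 ÷ 19,800 = 37%, within the 40% cap
LTV = 629,400/776,500 = 81.1% ≤ 90%
Row: 811 falls in 760+. Column: 81.1% falls in 70.01–82%. Rate = 9.2%.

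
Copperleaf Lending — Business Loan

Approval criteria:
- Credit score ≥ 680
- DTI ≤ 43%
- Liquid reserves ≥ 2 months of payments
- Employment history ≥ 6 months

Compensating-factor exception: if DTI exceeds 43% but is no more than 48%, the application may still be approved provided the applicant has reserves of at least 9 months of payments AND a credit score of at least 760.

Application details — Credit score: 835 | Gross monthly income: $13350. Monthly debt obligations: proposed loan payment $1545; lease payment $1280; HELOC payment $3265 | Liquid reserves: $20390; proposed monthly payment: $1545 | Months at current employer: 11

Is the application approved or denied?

Credit score 835 ≥ 680 (meets base)
Total debts = (1,545 + 1,280 + 3,265) = 6,090. DTI = 6,090/13,350 = 45.6% > 43% — standard DTI limit exceeded.
Reserves = 20,390/1,545 = 13.2 months ≥ 2
Employment 11 ≥ 6 months
DTI 45.6% is within the 43%–48% exception band; checking compensating factors.
Reserves 13.2 ≥ 9 months; credit score 835 ≥ 760.
Both override conditions satisfied; DTI exception granted.

Approved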